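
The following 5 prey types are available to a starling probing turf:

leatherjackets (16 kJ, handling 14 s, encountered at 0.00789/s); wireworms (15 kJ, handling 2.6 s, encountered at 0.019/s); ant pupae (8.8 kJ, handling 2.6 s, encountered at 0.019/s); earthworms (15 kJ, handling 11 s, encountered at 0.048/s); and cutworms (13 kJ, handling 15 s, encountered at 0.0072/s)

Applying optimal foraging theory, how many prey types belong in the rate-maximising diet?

5

E/h in descending order: wireworms 5.77, ant pupae 3.38, earthworms 1.36, leatherjackets 1.14, cutworms 0.867 kJ/s. The optimal diet is the largest prefix of this list for which every included type satisfies E_i/h_i > R on the types above it.
Rate on top 1: 0.2716. ant pupae: 3.38 > 0.2716 → include.
Rate on top 2: 0.4115. earthworms: 1.36 > 0.4115 → include.
Rate on top 3: 0.7206. leatherjackets: 1.14 > 0.7206 → include.
Rate on top 4: 0.7474. cutworms: 0.867 > 0.7474 → include.
Optimal diet: wireworms, ant pupae, earthworms, leatherjackets, cutworms — 5 of 5 types.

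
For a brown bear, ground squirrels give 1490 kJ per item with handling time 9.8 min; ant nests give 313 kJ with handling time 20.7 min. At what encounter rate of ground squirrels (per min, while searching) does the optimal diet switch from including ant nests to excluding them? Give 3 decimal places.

The zero-one rule: include ant nests iff E₂/h₂ > λE₁/(1+λh₁). Equality gives the switch point.
λE₁h₂ = E₂ + λE₂h₁ ⇒ λ = E₂/(E₁h₂ − E₂h₁) = 313/(3.084e+04 − 3067) = 0.01127 per min.

0.011 per min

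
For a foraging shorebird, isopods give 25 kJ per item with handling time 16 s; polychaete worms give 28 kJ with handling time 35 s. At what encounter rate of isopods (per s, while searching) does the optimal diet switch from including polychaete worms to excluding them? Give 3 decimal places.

0.066 per s

The zero-one rule: include polychaete worms iff E₂/h₂ > λE₁/(1+λh₁). Equality gives the switch point.
λE₁h₂ = E₂ + λE₂h₁ ⇒ λ = E₂/(E₁h₂ − E₂h₁) = 28/(875 − 448) = 0.06557 per s.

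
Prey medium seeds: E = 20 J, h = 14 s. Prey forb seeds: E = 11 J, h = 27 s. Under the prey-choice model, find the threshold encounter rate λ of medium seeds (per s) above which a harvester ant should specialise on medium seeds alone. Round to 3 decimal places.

0.028 per s

Drop forb seeds once their profitability E₂/h₂ falls below the rate achievable on medium seeds alone: E₂/h₂ = λE₁/(1 + λh₁).
Solve for λ: λE₁h₂ = E₂(1 + λh₁) → λ(E₁h₂ − E₂h₁) = E₂ → λ = E₂/(E₁h₂ − E₂h₁).
λ = 11/(20×27 − 11×14) = 11/386 = 0.0285 per s.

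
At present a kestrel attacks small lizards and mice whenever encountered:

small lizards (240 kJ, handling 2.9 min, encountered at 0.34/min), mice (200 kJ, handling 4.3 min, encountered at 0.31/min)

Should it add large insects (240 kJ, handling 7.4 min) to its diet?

Intake rate on the current diet: R = (0.34×240 + 0.31×200) / (1 + 0.34×2.9 + 0.31×4.3) = 143.6/3.319 = 43.27 kJ/min.
large insects: E/h = 240/7.4 = 32.43 kJ/min.
32.43 < 43.27, so adding large insects would lower the average — exclude it.

No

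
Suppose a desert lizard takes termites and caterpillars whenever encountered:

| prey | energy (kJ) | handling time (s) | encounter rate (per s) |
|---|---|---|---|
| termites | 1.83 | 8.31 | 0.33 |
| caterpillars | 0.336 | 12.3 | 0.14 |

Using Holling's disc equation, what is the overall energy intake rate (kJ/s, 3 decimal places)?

Energy encountered per unit search time: 0.33×1.83 + 0.14×0.336 = 0.6509 kJ/s.
Handling time per unit search time: 0.33×8.31 + 0.14×12.3 = 4.464.
Rate = 0.6509/(1 + 4.464) = 0.1191 kJ/s.

0.119 kJ/s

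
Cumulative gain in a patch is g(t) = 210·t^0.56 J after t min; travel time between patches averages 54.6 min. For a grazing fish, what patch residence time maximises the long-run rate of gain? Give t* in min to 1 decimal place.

69.5 min

Optimal t* satisfies g'(t*) = g(t*)/(T + t*).
g'(t) = 0.56·210·t^-0.44. Setting 0.56·210·t^-0.44 = 210·t^0.56/(54.6+t) gives 0.56(54.6+t) = t, so 0.44·t = 0.56×54.6.
t* = 0.56×54.6/0.44 = 69.49 min.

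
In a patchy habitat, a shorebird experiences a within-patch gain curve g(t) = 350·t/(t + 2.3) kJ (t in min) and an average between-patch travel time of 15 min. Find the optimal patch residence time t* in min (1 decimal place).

5.9 min

By the marginal value theorem, leave when the instantaneous gain rate g'(t) equals the habitat-wide average g(t)/(T + t).
g'(t) = 350·2.3/(t + 2.3)². Setting 350·2.3/(t+2.3)² = 350t/[(t+2.3)(15+t)] gives 2.3(15+t) = t(t+2.3), so t² = 2.3×15 = 34.5.
t* = √34.5 = 5.874 min.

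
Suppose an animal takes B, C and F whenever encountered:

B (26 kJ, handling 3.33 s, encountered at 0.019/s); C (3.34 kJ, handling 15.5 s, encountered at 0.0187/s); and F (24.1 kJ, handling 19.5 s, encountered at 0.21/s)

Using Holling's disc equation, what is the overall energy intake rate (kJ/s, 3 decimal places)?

1.031 kJ/s

R = Σλ_iE_i / (1 + Σλ_ih_i)
Numerator: 0.019×26 + 0.0187×3.34 + 0.21×24.1 = 5.617
Denominator: 1 + 0.019×3.33 + 0.0187×15.5 + 0.21×19.5 = 5.448
R = 5.617/5.448 = 1.031 kJ/s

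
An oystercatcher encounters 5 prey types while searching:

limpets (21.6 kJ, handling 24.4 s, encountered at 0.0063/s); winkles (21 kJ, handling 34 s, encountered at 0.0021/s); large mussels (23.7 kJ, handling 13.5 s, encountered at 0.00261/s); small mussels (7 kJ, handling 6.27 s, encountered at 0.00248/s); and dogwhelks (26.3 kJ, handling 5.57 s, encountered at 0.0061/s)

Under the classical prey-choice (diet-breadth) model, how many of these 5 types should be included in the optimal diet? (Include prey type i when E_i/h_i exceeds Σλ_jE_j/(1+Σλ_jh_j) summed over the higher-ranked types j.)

5

Profitabilities (E/h, kJ/s): dogwhelks 4.72, large mussels 1.76, small mussels 1.12, limpets 0.885, winkles 0.618. Add prey in this order while the next type's profitability exceeds the intake rate on those already taken.
Rate on top 1: 0.1552. large mussels: 1.76 > 0.1552 → include.
Rate on top 2: 0.2079. small mussels: 1.12 > 0.2079 → include.
Rate on top 3: 0.2209. limpets: 0.885 > 0.2209 → include.
Rate on top 4: 0.3034. winkles: 0.618 > 0.3034 → include.
Optimal diet: dogwhelks, large mussels, small mussels, limpets, winkles — 5 of 5 types.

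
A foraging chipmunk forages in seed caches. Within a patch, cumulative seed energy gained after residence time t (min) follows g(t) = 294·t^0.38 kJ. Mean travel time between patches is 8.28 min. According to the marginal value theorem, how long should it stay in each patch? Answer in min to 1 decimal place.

5.1 min

Optimal t* satisfies g'(t*) = g(t*)/(T + t*).
g'(t) = 0.38·294·t^-0.62. Setting 0.38·294·t^-0.62 = 294·t^0.38/(8.28+t) gives 0.38(8.28+t) = t, so 0.62·t = 0.38×8.28.
t* = 0.38×8.28/0.62 = 5.075 min.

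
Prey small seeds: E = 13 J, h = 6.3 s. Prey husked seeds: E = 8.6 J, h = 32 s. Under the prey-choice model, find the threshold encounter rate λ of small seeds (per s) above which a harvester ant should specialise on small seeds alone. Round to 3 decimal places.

0.024 per s

The zero-one rule: include husked seeds iff E₂/h₂ > λE₁/(1+λh₁). Equality gives the switch point.
λE₁h₂ = E₂ + λE₂h₁ ⇒ λ = E₂/(E₁h₂ − E₂h₁) = 8.6/(416 − 54.18) = 0.02377 per s.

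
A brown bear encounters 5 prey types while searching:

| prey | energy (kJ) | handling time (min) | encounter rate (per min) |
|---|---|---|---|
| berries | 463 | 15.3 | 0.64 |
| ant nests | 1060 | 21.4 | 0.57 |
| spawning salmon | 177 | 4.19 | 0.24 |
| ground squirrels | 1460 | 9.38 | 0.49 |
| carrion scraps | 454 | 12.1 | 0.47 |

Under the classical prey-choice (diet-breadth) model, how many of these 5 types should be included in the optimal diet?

Rank by E/h (kJ/min): ground squirrels 156, ant nests 49.5, spawning salmon 42.2, carrion scraps 37.5, berries 30.3. Include each in turn until the next type's E/h falls below the running intake rate.
Rate on top 1: 127.8. ant nests: 49.5 < 127.8 → exclude; stop.
Optimal diet: ground squirrels — 1 of 5 types.

1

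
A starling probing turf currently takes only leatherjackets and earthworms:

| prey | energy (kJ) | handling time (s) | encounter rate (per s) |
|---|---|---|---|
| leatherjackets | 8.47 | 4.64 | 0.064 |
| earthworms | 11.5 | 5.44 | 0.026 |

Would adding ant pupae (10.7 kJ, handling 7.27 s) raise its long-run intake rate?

Yes

Current rate: (0.064×8.47 + 0.026×11.5)/(1 + 0.064×4.64 + 0.026×5.44) = 0.5847 kJ/s.
ant pupae: E/h = 10.7/7.27 = 1.472 kJ/s.
1.472 > 0.5847, so adding ant pupae raises the average — include it.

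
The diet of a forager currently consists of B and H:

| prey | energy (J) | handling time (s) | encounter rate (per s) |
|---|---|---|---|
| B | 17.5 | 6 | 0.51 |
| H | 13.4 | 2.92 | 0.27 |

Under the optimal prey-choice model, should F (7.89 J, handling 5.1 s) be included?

On B and H alone, R = ΣλE/(1+Σλh) = 12.54/4.848 = 2.587 J/s.
Profitability of F: 7.89/5.1 = 1.547 J/s.
1.547 < 2.587, so adding F would lower the average — exclude it.

No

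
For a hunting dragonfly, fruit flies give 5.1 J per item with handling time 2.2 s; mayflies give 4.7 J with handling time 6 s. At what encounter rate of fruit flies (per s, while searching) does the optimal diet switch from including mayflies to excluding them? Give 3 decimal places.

Drop mayflies once their profitability E₂/h₂ falls below the rate achievable on fruit flies alone: E₂/h₂ = λE₁/(1 + λh₁).
Solve for λ: λE₁h₂ = E₂(1 + λh₁) → λ(E₁h₂ − E₂h₁) = E₂ → λ = E₂/(E₁h₂ − E₂h₁).
λ = 4.7/(5.1×6 − 4.7×2.2) = 4.7/20.26 = 0.232 per s.

0.232 per s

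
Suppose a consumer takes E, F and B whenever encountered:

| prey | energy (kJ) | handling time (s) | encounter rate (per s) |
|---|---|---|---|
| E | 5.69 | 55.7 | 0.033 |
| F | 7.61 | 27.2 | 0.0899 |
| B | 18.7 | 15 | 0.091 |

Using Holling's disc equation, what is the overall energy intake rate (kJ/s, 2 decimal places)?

R = (0.033×5.69 + 0.0899×7.61 + 0.091×18.7) / (1 + 0.033×55.7 + 0.0899×27.2 + 0.091×15) = 2.574/6.648 = 0.3871 kJ/s.

0.39 kJ/s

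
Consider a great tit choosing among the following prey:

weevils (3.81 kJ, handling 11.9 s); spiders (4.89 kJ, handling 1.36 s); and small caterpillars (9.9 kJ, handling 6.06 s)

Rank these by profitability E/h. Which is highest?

spiders

In descending order of E/h:
spiders: 4.89/1.36 = 3.6 kJ/s
small caterpillars: 9.9/6.06 = 1.63 kJ/s
weevils: 3.81/11.9 = 0.32 kJ/s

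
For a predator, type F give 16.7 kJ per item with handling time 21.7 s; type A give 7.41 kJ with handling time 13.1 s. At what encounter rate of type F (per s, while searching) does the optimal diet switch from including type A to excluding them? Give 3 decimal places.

0.128 per s

Drop type A once their profitability E₂/h₂ falls below the rate achievable on type F alone: E₂/h₂ = λE₁/(1 + λh₁).
Solve for λ: λE₁h₂ = E₂(1 + λh₁) → λ(E₁h₂ − E₂h₁) = E₂ → λ = E₂/(E₁h₂ − E₂h₁).
λ = 7.41/(16.7×13.1 − 7.41×21.7) = 7.41/57.97 = 0.1278 per s.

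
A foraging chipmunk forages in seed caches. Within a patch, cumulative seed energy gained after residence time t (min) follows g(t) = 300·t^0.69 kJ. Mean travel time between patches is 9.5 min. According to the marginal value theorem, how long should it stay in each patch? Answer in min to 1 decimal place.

21.1 min

Optimal t* satisfies g'(t*) = g(t*)/(T + t*).
g'(t) = 0.69·300·t^-0.31. Setting 0.69·300·t^-0.31 = 300·t^0.69/(9.5+t) gives 0.69(9.5+t) = t, so 0.31·t = 0.69×9.5.
t* = 0.69×9.5/0.31 = 21.15 min.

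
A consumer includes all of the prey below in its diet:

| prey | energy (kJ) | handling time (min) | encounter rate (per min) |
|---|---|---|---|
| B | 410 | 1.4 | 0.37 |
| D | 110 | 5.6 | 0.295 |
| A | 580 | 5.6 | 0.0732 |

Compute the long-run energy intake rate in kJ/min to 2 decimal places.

R = (0.37×410 + 0.295×110 + 0.0732×580) / (1 + 0.37×1.4 + 0.295×5.6 + 0.0732×5.6) = 226.6/3.58 = 63.3 kJ/min.

63.30 kJ/min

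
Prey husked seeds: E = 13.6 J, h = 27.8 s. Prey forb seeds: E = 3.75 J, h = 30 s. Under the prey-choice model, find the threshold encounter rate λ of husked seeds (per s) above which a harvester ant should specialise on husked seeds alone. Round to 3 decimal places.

Drop forb seeds once their profitability E₂/h₂ falls below the rate achievable on husked seeds alone: E₂/h₂ = λE₁/(1 + λh₁).
Solve for λ: λE₁h₂ = E₂(1 + λh₁) → λ(E₁h₂ − E₂h₁) = E₂ → λ = E₂/(E₁h₂ − E₂h₁).
λ = 3.75/(13.6×30 − 3.75×27.8) = 3.75/303.8 = 0.01235 per s.

0.012 per s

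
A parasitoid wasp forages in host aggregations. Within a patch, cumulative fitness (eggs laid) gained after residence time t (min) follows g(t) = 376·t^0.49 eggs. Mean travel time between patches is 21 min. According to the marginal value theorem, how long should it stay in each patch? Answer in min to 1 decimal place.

Maximise g(t)/(T+t): set derivative to zero → g'(t)(T+t) = g(t).
g'(t) = 0.49·376·t^-0.51. Setting 0.49·376·t^-0.51 = 376·t^0.49/(21+t) gives 0.49(21+t) = t, so 0.51·t = 0.49×21.
t* = 0.49×21/0.51 = 20.18 min.

20.2 min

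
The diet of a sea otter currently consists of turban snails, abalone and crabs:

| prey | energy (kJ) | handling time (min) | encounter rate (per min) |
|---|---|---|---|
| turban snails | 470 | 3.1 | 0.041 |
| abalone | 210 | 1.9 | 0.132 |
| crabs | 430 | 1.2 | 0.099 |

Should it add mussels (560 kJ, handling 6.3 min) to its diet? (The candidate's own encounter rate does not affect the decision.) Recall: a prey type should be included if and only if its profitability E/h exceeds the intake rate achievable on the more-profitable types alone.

On turban snails, abalone and crabs alone, R = ΣλE/(1+Σλh) = 89.56/1.497 = 59.84 kJ/min.
mussels: E/h = 560/6.3 = 88.89 kJ/min.
Since 88.89 > R, including mussels increases the long-run rate.

Yes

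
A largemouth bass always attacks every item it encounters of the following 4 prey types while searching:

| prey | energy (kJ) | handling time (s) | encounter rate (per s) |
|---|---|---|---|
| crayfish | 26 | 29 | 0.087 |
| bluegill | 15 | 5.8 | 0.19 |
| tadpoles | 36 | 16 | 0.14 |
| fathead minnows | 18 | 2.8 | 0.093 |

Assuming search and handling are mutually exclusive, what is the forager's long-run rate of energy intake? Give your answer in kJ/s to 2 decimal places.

R = Σλ_iE_i / (1 + Σλ_ih_i)
Numerator: 0.087×26 + 0.19×15 + 0.14×36 + 0.093×18 = 11.83
Denominator: 1 + 0.087×29 + 0.19×5.8 + 0.14×16 + 0.093×2.8 = 7.125
R = 11.83/7.125 = 1.66 kJ/s

1.66 kJ/s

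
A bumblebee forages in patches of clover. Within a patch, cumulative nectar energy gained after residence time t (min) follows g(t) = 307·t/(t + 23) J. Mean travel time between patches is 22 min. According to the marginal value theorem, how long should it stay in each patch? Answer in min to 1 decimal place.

22.5 min

Optimal t* satisfies g'(t*) = g(t*)/(T + t*).
g'(t) = 307·23/(t + 23)². Setting 307·23/(t+23)² = 307t/[(t+23)(22+t)] gives 23(22+t) = t(t+23), so t² = 23×22 = 506.
t* = √506 = 22.49 min.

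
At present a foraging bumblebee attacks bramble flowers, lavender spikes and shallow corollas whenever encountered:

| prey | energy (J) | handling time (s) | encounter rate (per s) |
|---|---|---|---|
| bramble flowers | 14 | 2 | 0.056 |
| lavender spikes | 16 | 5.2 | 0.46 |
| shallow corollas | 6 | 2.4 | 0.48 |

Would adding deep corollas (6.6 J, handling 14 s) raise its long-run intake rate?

On bramble flowers, lavender spikes and shallow corollas alone, R = ΣλE/(1+Σλh) = 11.02/4.656 = 2.368 J/s.
Profitability of deep corollas: 6.6/14 = 0.4714 J/s.
Since 0.4714 < R, time spent handling deep corollas is better spent searching.

No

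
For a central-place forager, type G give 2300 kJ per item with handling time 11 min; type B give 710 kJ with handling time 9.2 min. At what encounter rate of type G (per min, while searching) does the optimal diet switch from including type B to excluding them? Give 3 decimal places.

Drop type B once their profitability E₂/h₂ falls below the rate achievable on type G alone: E₂/h₂ = λE₁/(1 + λh₁).
Solve for λ: λE₁h₂ = E₂(1 + λh₁) → λ(E₁h₂ − E₂h₁) = E₂ → λ = E₂/(E₁h₂ − E₂h₁).
λ = 710/(2300×9.2 − 710×11) = 710/1.335e+04 = 0.05318 per min.

0.053 per min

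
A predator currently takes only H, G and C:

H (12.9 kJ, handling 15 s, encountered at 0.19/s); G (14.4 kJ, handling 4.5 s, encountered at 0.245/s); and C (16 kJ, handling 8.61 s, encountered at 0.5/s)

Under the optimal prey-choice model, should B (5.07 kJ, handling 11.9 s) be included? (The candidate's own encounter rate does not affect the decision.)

No

Intake rate on the current diet: R = (0.19×12.9 + 0.245×14.4 + 0.5×16) / (1 + 0.19×15 + 0.245×4.5 + 0.5×8.61) = 13.98/9.258 = 1.51 kJ/s.
B: E/h = 5.07/11.9 = 0.4261 kJ/s.
0.4261 < 1.51, so adding B would lower the average — exclude it.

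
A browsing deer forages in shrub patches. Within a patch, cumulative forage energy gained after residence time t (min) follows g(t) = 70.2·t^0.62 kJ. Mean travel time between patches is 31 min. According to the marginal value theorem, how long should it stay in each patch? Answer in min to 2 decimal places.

By the marginal value theorem, leave when the instantaneous gain rate g'(t) equals the habitat-wide average g(t)/(T + t).
g'(t) = 0.62·70.2·t^-0.38. Setting 0.62·70.2·t^-0.38 = 70.2·t^0.62/(31+t) gives 0.62(31+t) = t, so 0.38·t = 0.62×31.
t* = 0.62×31/0.38 = 50.58 min.

50.58 min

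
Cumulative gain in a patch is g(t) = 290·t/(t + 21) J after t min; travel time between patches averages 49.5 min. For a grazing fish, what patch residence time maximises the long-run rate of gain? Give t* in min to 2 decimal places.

Optimal t* satisfies g'(t*) = g(t*)/(T + t*).
g'(t) = 290·21/(t + 21)². Setting 290·21/(t+21)² = 290t/[(t+21)(49.5+t)] gives 21(49.5+t) = t(t+21), so t² = 21×49.5 = 1040.
t* = √1040 = 32.24 min.

32.24 min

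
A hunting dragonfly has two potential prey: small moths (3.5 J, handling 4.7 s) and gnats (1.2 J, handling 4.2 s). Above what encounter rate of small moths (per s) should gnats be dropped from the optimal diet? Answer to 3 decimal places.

At the threshold, the rate on small moths alone equals the profitability of gnats: λ·3.5/(1 + λ·4.7) = 1.2/4.2 = 0.2857.
Rearranging, λ(3.5 − 0.2857×4.7) = 0.2857, so λ = 0.2857/2.157 = 0.1325 per s.

0.132 per s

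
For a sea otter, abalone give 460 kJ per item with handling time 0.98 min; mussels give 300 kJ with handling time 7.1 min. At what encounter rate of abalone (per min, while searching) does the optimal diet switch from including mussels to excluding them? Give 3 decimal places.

0.101 per min

The zero-one rule: include mussels iff E₂/h₂ > λE₁/(1+λh₁). Equality gives the switch point.
λE₁h₂ = E₂ + λE₂h₁ ⇒ λ = E₂/(E₁h₂ − E₂h₁) = 300/(3266 − 294) = 0.1009 per min.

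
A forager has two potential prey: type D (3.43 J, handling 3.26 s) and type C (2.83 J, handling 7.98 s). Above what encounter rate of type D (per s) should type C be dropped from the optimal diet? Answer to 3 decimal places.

At the threshold, the rate on type D alone equals the profitability of type C: λ·3.43/(1 + λ·3.26) = 2.83/7.98 = 0.3546.
Rearranging, λ(3.43 − 0.3546×3.26) = 0.3546, so λ = 0.3546/2.274 = 0.156 per s.

0.156 per s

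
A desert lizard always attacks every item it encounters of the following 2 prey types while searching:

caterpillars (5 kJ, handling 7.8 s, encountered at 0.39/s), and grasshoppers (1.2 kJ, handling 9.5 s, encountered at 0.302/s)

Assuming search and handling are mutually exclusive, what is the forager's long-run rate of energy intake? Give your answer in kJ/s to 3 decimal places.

0.335 kJ/s

R = Σλ_iE_i / (1 + Σλ_ih_i)
Numerator: 0.39×5 + 0.302×1.2 = 2.312
Denominator: 1 + 0.39×7.8 + 0.302×9.5 = 6.911
R = 2.312/6.911 = 0.3346 kJ/s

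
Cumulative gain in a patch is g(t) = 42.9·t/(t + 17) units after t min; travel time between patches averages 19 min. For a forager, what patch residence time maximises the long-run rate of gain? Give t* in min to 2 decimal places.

By the marginal value theorem, leave when the instantaneous gain rate g'(t) equals the habitat-wide average g(t)/(T + t).
g'(t) = 42.9·17/(t + 17)². Setting 42.9·17/(t+17)² = 42.9t/[(t+17)(19+t)] gives 17(19+t) = t(t+17), so t² = 17×19 = 323.
t* = √323 = 17.97 min.

17.97 min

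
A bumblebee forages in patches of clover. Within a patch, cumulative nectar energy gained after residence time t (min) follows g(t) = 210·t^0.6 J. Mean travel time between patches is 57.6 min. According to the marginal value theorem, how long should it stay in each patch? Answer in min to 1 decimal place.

Maximise g(t)/(T+t): set derivative to zero → g'(t)(T+t) = g(t).
g'(t) = 0.6·210·t^-0.4. Setting 0.6·210·t^-0.4 = 210·t^0.6/(57.6+t) gives 0.6(57.6+t) = t, so 0.40·t = 0.6×57.6.
t* = 0.6×57.6/0.40 = 86.4 min.

86.4 min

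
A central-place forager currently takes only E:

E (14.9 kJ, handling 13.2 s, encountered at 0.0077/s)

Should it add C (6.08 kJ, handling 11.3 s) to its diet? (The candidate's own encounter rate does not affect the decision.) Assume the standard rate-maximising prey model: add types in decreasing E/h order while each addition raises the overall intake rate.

Current rate: (0.0077×14.9)/(1 + 0.0077×13.2) = 0.1041 kJ/s.
C: E/h = 6.08/11.3 = 0.5381 kJ/s.
Since 0.5381 > R, including C increases the long-run rate.

Yes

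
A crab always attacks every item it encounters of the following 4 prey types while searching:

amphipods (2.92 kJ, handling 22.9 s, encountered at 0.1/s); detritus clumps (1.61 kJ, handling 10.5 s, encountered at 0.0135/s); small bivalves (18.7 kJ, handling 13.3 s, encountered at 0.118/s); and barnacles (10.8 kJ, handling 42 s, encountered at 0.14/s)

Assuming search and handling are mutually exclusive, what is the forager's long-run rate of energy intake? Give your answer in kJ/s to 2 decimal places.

R = (0.1×2.92 + 0.0135×1.61 + 0.118×18.7 + 0.14×10.8) / (1 + 0.1×22.9 + 0.0135×10.5 + 0.118×13.3 + 0.14×42) = 4.032/10.88 = 0.3706 kJ/s.

0.37 kJ/s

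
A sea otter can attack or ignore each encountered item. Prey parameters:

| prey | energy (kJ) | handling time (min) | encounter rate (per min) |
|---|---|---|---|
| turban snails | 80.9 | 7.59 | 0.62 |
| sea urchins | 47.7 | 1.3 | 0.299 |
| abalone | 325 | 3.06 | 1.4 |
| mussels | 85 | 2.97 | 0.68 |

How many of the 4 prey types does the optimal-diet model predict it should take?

E/h in descending order: abalone 106, sea urchins 36.7, mussels 28.6, turban snails 10.7 kJ/min. The optimal diet is the largest prefix of this list for which every included type satisfies E_i/h_i > R on the types above it.
Rate on top 1: 86.11. sea urchins: 36.7 < 86.11 → exclude; stop.
Optimal diet: abalone — 1 of 4 types.

1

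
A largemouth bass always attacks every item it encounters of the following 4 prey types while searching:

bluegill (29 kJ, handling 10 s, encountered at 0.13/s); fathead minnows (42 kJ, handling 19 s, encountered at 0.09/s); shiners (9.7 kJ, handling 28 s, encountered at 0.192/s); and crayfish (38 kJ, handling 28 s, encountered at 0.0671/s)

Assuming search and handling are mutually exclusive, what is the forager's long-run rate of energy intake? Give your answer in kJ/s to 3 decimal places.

Energy encountered per unit search time: 0.13×29 + 0.09×42 + 0.192×9.7 + 0.0671×38 = 11.96 kJ/s.
Handling time per unit search time: 0.13×10 + 0.09×19 + 0.192×28 + 0.0671×28 = 10.26.
Rate = 11.96/(1 + 10.26) = 1.062 kJ/s.

1.062 kJ/s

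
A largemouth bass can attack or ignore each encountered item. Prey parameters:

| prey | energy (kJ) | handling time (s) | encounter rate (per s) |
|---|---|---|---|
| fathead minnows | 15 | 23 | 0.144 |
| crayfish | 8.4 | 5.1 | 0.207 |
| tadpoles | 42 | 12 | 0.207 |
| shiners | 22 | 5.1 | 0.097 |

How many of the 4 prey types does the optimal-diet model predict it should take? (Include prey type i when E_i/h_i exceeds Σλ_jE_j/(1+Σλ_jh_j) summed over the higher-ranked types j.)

E/h in descending order: shiners 4.31, tadpoles 3.5, crayfish 1.65, fathead minnows 0.652 kJ/s. The optimal diet is the largest prefix of this list for which every included type satisfies E_i/h_i > R on the types above it.
Rate on top 1: 1.428. tadpoles: 3.5 > 1.428 → include.
Rate on top 2: 2.721. crayfish: 1.65 < 2.721 → exclude; stop.
Optimal diet: shiners, tadpoles — 2 of 4 types.

2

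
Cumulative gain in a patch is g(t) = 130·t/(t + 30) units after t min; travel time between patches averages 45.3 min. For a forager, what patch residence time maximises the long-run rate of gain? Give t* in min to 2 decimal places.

36.86 min

Maximise g(t)/(T+t): set derivative to zero → g'(t)(T+t) = g(t).
g'(t) = 130·30/(t + 30)². Setting 130·30/(t+30)² = 130t/[(t+30)(45.3+t)] gives 30(45.3+t) = t(t+30), so t² = 30×45.3 = 1359.
t* = √1359 = 36.86 min.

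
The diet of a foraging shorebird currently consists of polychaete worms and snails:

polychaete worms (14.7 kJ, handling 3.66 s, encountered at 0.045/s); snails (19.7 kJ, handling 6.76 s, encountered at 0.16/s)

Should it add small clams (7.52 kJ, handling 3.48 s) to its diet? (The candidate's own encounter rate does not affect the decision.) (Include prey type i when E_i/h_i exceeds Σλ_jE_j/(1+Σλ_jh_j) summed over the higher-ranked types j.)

Yes

Intake rate on the current diet: R = (0.045×14.7 + 0.16×19.7) / (1 + 0.045×3.66 + 0.16×6.76) = 3.814/2.246 = 1.698 kJ/s.
small clams: E/h = 7.52/3.48 = 2.161 kJ/s.
Since 2.161 > R, including small clams increases the long-run rate.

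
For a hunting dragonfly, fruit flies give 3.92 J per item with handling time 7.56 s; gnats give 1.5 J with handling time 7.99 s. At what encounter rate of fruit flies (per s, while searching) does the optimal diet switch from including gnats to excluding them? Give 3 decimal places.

0.075 per s

Drop gnats once their profitability E₂/h₂ falls below the rate achievable on fruit flies alone: E₂/h₂ = λE₁/(1 + λh₁).
Solve for λ: λE₁h₂ = E₂(1 + λh₁) → λ(E₁h₂ − E₂h₁) = E₂ → λ = E₂/(E₁h₂ − E₂h₁).
λ = 1.5/(3.92×7.99 − 1.5×7.56) = 1.5/19.98 = 0.07507 per s.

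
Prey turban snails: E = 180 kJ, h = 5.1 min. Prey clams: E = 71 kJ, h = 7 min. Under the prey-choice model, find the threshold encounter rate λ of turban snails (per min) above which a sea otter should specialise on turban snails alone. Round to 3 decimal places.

At the threshold, the rate on turban snails alone equals the profitability of clams: λ·180/(1 + λ·5.1) = 71/7 = 10.14.
Rearranging, λ(180 − 10.14×5.1) = 10.14, so λ = 10.14/128.3 = 0.07907 per min.

0.079 per min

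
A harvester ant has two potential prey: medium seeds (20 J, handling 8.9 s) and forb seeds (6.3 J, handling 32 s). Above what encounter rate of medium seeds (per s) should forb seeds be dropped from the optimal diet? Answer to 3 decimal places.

0.011 per s

The zero-one rule: include forb seeds iff E₂/h₂ > λE₁/(1+λh₁). Equality gives the switch point.
λE₁h₂ = E₂ + λE₂h₁ ⇒ λ = E₂/(E₁h₂ − E₂h₁) = 6.3/(640 − 56.07) = 0.01079 per s.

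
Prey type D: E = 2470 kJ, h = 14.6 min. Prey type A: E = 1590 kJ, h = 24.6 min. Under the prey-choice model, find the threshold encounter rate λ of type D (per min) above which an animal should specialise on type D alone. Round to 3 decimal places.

The zero-one rule: include type A iff E₂/h₂ > λE₁/(1+λh₁). Equality gives the switch point.
λE₁h₂ = E₂ + λE₂h₁ ⇒ λ = E₂/(E₁h₂ − E₂h₁) = 1590/(6.076e+04 − 2.321e+04) = 0.04235 per min.

0.042 per min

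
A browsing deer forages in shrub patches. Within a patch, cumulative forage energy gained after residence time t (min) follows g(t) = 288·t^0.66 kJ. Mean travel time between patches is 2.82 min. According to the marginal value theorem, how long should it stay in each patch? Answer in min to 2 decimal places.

5.47 min

By the marginal value theorem, leave when the instantaneous gain rate g'(t) equals the habitat-wide average g(t)/(T + t).
g'(t) = 0.66·288·t^-0.34. Setting 0.66·288·t^-0.34 = 288·t^0.66/(2.82+t) gives 0.66(2.82+t) = t, so 0.34·t = 0.66×2.82.
t* = 0.66×2.82/0.34 = 5.474 min.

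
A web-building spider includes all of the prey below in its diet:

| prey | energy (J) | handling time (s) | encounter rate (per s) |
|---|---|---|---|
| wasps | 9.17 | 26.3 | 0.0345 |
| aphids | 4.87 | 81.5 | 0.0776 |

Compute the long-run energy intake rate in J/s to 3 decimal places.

Energy encountered per unit search time: 0.0345×9.17 + 0.0776×4.87 = 0.6943 J/s.
Handling time per unit search time: 0.0345×26.3 + 0.0776×81.5 = 7.232.
Rate = 0.6943/(1 + 7.232) = 0.08434 J/s.

0.084 J/s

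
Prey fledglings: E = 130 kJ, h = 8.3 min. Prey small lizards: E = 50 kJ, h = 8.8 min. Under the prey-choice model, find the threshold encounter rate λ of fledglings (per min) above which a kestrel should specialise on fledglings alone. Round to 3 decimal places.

0.069 per min

The zero-one rule: include small lizards iff E₂/h₂ > λE₁/(1+λh₁). Equality gives the switch point.
λE₁h₂ = E₂ + λE₂h₁ ⇒ λ = E₂/(E₁h₂ − E₂h₁) = 50/(1144 − 415) = 0.06859 per min.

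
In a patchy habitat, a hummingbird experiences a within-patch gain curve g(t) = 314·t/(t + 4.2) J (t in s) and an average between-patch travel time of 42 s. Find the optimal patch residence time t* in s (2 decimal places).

13.28 s

By the marginal value theorem, leave when the instantaneous gain rate g'(t) equals the habitat-wide average g(t)/(T + t).
g'(t) = 314·4.2/(t + 4.2)². Setting 314·4.2/(t+4.2)² = 314t/[(t+4.2)(42+t)] gives 4.2(42+t) = t(t+4.2), so t² = 4.2×42 = 176.4.
t* = √176.4 = 13.28 s.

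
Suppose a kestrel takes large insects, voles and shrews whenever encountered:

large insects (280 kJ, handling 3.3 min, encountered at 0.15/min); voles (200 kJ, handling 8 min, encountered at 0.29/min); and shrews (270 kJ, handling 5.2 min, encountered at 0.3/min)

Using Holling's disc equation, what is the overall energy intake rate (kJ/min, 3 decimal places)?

33.674 kJ/min

Energy encountered per unit search time: 0.15×280 + 0.29×200 + 0.3×270 = 181 kJ/min.
Handling time per unit search time: 0.15×3.3 + 0.29×8 + 0.3×5.2 = 4.375.
Rate = 181/(1 + 4.375) = 33.67 kJ/min.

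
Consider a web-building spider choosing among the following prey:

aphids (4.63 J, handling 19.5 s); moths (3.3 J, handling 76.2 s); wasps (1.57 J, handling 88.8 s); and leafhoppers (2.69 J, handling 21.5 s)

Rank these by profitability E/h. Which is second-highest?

Profitability E/h (J/s): aphids = 4.63/19.5 = 0.237, moths = 3.3/76.2 = 0.0433, wasps = 1.57/88.8 = 0.0177, leafhoppers = 2.69/21.5 = 0.125.
Ranked: aphids > leafhoppers > moths > wasps.

leafhoppers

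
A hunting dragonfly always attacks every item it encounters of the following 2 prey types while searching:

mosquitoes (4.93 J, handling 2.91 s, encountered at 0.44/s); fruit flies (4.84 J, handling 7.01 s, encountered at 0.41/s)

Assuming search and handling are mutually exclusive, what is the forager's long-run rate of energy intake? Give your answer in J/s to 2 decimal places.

0.81 J/s

Energy encountered per unit search time: 0.44×4.93 + 0.41×4.84 = 4.154 J/s.
Handling time per unit search time: 0.44×2.91 + 0.41×7.01 = 4.154.
Rate = 4.154/(1 + 4.154) = 0.8058 J/s.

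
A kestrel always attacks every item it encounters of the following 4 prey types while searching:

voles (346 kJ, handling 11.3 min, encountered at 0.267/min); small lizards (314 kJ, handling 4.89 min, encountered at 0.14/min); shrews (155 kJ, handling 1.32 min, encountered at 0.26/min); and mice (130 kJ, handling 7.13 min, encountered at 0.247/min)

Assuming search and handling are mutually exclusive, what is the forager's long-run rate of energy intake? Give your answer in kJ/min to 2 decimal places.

30.67 kJ/min

R = (0.267×346 + 0.14×314 + 0.26×155 + 0.247×130) / (1 + 0.267×11.3 + 0.14×4.89 + 0.26×1.32 + 0.247×7.13) = 208.8/6.806 = 30.67 kJ/min.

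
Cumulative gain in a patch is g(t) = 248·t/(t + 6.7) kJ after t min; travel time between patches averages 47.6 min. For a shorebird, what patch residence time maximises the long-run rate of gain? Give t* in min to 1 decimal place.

17.9 min

Maximise g(t)/(T+t): set derivative to zero → g'(t)(T+t) = g(t).
g'(t) = 248·6.7/(t + 6.7)². Setting 248·6.7/(t+6.7)² = 248t/[(t+6.7)(47.6+t)] gives 6.7(47.6+t) = t(t+6.7), so t² = 6.7×47.6 = 318.9.
t* = √318.9 = 17.86 min.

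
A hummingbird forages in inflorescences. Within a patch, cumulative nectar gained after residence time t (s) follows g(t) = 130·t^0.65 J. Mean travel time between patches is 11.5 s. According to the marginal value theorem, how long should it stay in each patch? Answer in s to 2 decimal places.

21.36 s

Maximise g(t)/(T+t): set derivative to zero → g'(t)(T+t) = g(t).
g'(t) = 0.65·130·t^-0.35. Setting 0.65·130·t^-0.35 = 130·t^0.65/(11.5+t) gives 0.65(11.5+t) = t, so 0.35·t = 0.65×11.5.
t* = 0.65×11.5/0.35 = 21.36 s.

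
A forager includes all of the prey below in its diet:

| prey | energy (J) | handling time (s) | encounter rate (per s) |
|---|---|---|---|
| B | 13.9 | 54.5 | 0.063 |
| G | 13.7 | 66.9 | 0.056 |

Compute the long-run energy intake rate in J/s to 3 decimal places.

R = Σλ_iE_i / (1 + Σλ_ih_i)
Numerator: 0.063×13.9 + 0.056×13.7 = 1.643
Denominator: 1 + 0.063×54.5 + 0.056×66.9 = 8.18
R = 1.643/8.18 = 0.2008 J/s

0.201 J/s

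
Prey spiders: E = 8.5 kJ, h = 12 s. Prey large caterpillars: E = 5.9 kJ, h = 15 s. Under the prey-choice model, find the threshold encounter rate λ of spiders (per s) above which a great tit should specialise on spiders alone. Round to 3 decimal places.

The zero-one rule: include large caterpillars iff E₂/h₂ > λE₁/(1+λh₁). Equality gives the switch point.
λE₁h₂ = E₂ + λE₂h₁ ⇒ λ = E₂/(E₁h₂ − E₂h₁) = 5.9/(127.5 − 70.8) = 0.1041 per s.

0.104 per s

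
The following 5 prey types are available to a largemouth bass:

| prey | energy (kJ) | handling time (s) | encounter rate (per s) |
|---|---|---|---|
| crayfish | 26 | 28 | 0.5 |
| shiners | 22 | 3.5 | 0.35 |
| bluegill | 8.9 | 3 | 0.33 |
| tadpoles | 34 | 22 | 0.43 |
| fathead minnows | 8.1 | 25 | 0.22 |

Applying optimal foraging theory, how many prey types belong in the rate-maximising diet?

1

Profitabilities (E/h, kJ/s): shiners 6.29, bluegill 2.97, tadpoles 1.55, crayfish 0.929, fathead minnows 0.324. Add prey in this order while the next type's profitability exceeds the intake rate on those already taken.
Rate on top 1: 3.461. bluegill: 2.97 < 3.461 → exclude; stop.
Optimal diet: shiners — 1 of 5 types.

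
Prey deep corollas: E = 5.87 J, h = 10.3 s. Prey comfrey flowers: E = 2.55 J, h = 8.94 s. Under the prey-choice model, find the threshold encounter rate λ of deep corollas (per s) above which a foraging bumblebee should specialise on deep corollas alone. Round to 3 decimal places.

0.097 per s

Drop comfrey flowers once their profitability E₂/h₂ falls below the rate achievable on deep corollas alone: E₂/h₂ = λE₁/(1 + λh₁).
Solve for λ: λE₁h₂ = E₂(1 + λh₁) → λ(E₁h₂ − E₂h₁) = E₂ → λ = E₂/(E₁h₂ − E₂h₁).
λ = 2.55/(5.87×8.94 − 2.55×10.3) = 2.55/26.21 = 0.09728 per s.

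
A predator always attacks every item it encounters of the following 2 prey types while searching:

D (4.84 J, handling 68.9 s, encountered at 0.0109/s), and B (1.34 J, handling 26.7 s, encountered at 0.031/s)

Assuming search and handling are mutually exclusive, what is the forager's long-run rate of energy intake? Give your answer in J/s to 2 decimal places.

0.04 J/s

R = (0.0109×4.84 + 0.031×1.34) / (1 + 0.0109×68.9 + 0.031×26.7) = 0.0943/2.579 = 0.03657 J/s.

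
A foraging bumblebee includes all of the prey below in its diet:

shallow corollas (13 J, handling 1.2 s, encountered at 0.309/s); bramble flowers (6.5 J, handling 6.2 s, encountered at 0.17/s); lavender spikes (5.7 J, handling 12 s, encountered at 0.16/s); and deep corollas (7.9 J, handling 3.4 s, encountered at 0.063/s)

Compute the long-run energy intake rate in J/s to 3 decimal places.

Energy encountered per unit search time: 0.309×13 + 0.17×6.5 + 0.16×5.7 + 0.063×7.9 = 6.532 J/s.
Handling time per unit search time: 0.309×1.2 + 0.17×6.2 + 0.16×12 + 0.063×3.4 = 3.559.
Rate = 6.532/(1 + 3.559) = 1.433 J/s.

1.433 J/s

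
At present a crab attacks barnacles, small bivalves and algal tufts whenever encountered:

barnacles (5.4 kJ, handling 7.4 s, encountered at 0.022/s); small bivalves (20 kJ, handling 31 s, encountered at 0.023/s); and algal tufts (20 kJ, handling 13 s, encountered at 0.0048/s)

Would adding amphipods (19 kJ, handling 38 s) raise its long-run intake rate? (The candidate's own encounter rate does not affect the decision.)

Yes

Intake rate on the current diet: R = (0.022×5.4 + 0.023×20 + 0.0048×20) / (1 + 0.022×7.4 + 0.023×31 + 0.0048×13) = 0.6748/1.938 = 0.3482 kJ/s.
amphipods: E/h = 19/38 = 0.5 kJ/s.
Since 0.5 > R, including amphipods increases the long-run rate.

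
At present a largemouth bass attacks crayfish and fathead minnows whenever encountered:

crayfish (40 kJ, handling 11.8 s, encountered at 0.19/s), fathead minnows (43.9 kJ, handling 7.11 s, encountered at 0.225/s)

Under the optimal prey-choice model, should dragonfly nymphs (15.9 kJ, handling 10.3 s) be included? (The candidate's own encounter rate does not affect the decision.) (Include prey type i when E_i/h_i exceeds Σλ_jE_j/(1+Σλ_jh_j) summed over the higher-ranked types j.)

Intake rate on the current diet: R = (0.19×40 + 0.225×43.9) / (1 + 0.19×11.8 + 0.225×7.11) = 17.48/4.842 = 3.61 kJ/s.
Profitability of dragonfly nymphs: 15.9/10.3 = 1.544 kJ/s.
Since 1.544 < R, time spent handling dragonfly nymphs is better spent searching.

No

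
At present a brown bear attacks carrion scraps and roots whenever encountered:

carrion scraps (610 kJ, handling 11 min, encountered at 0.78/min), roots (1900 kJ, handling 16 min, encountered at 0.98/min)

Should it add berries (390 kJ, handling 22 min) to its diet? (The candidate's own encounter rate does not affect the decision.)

No

On carrion scraps and roots alone, R = ΣλE/(1+Σλh) = 2338/25.26 = 92.55 kJ/min.
Profitability of berries: 390/22 = 17.73 kJ/min.
17.73 < 92.55, so adding berries would lower the average — exclude it.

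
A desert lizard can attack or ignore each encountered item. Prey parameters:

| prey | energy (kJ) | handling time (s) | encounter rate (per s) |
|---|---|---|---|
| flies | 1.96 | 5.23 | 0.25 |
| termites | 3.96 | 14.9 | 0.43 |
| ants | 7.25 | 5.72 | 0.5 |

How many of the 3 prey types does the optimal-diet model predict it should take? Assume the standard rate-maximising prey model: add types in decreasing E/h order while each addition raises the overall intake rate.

Profitabilities (E/h, kJ/s): ants 1.27, flies 0.375, termites 0.266. Add prey in this order while the next type's profitability exceeds the intake rate on those already taken.
Rate on top 1: 0.9391. flies: 0.375 < 0.9391 → exclude; stop.
Optimal diet: ants — 1 of 3 types.

1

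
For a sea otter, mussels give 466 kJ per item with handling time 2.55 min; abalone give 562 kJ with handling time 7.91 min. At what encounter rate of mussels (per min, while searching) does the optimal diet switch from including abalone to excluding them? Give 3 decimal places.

0.249 per min

Drop abalone once their profitability E₂/h₂ falls below the rate achievable on mussels alone: E₂/h₂ = λE₁/(1 + λh₁).
Solve for λ: λE₁h₂ = E₂(1 + λh₁) → λ(E₁h₂ − E₂h₁) = E₂ → λ = E₂/(E₁h₂ − E₂h₁).
λ = 562/(466×7.91 − 562×2.55) = 562/2253 = 0.2494 per min.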